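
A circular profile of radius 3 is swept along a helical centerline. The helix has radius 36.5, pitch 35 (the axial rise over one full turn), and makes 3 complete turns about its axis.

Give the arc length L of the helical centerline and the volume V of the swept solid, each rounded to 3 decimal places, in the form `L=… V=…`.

2πR = 2π·36.5 = 229.336264
per-turn = √(229.336264² + 35²) = √(52595.1219 + 1225) = √53820.1219 = 231.991642
L = 3 × 231.991642 = 695.974925
V = π·3² × L = 28.274334 × 695.974925 = 19678.227412

L=695.975 V=19678.227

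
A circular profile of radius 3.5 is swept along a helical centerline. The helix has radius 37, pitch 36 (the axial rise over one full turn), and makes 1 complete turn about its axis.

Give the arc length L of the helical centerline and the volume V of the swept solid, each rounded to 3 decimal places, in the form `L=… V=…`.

L=235.249 V=9053.431

2πR = 2π·37 = 232.477856
per-turn = √(232.477856² + 36²) = √(54045.9537 + 1296) = √55341.9537 = 235.248706
L = 1 × 235.248706 = 235.248706
V = π·3.5² × L = 38.484510 × 235.248706 = 9053.431182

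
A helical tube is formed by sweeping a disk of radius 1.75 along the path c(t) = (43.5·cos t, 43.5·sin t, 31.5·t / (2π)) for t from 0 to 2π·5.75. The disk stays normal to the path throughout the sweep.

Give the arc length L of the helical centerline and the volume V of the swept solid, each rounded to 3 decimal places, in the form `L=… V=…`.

L=1581.985 V=15220.476

2πR = 2π·43.5 = 273.318561
per-turn = √(273.318561² + 31.5²) = √(74703.0357 + 992.25) = √75695.2857 = 275.127763
L = 5.75 × 275.127763 = 1581.984635
V = π·1.75² × L = 9.621128 × 1581.984635 = 15220.475874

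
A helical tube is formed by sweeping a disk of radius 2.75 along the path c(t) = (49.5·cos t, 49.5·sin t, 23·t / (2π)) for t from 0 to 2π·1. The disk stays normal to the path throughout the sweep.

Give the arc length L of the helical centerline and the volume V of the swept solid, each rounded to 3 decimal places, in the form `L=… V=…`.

2πR = 2π·49.5 = 311.017673
per-turn = √(311.017673² + 23²) = √(96731.9927 + 529) = √97260.9927 = 311.866947
L = 1 × 311.866947 = 311.866947
V = π·2.75² × L = 23.758294 × 311.866947 = 7409.426758

L=311.867 V=7409.427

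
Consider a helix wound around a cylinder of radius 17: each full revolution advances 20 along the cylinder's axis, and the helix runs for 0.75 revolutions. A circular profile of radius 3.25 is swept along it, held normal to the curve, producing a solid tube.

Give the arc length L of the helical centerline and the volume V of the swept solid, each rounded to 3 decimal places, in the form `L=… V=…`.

2πR = 2π·17 = 106.814150
per-turn = √(106.814150² + 20²) = √(11409.2627 + 400) = √11809.2627 = 108.670432
L = 0.75 × 108.670432 = 81.502824
V = π·3.25² × L = 33.183072 × 81.502824 = 2704.514098

L=81.503 V=2704.514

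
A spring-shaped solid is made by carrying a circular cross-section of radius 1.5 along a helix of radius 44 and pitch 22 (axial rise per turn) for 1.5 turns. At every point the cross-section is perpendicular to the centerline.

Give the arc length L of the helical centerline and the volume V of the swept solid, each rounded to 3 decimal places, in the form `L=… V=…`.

L=416.001 V=2940.539

2πR = 2π·44 = 276.460154
per-turn = √(276.460154² + 22²) = √(76430.2165 + 484) = √76914.2165 = 277.334124
L = 1.5 × 277.334124 = 416.001186
V = π·1.5² × L = 7.068583 × 416.001186 = 2940.539110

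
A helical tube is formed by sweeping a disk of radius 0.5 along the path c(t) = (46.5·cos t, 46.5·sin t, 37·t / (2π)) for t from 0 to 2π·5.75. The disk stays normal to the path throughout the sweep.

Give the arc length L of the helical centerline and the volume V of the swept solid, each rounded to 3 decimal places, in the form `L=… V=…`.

2πR = 2π·46.5 = 292.168117
per-turn = √(292.168117² + 37²) = √(85362.2085 + 1369) = √86731.2085 = 294.501627
L = 5.75 × 294.501627 = 1693.384357
V = π·0.5² × L = 0.785398 × 1693.384357 = 1329.980964

L=1693.384 V=1329.981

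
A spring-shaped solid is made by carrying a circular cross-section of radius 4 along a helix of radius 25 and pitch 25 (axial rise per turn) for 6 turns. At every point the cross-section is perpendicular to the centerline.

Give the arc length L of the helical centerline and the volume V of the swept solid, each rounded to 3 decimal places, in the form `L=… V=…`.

2πR = 2π·25 = 157.079633
per-turn = √(157.079633² + 25²) = √(24674.0110 + 625) = √25299.0110 = 159.056628
L = 6 × 159.056628 = 954.339770
V = π·4² × L = 50.265482 × 954.339770 = 47970.348954

L=954.340 V=47970.349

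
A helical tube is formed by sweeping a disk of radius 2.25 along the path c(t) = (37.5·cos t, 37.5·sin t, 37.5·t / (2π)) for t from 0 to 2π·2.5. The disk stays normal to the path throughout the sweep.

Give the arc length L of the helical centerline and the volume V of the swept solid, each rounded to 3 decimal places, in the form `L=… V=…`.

2πR = 2π·37.5 = 235.619449
per-turn = √(235.619449² + 37.5²) = √(55516.5248 + 1406.25) = √56922.7748 = 238.584942
L = 2.5 × 238.584942 = 596.462356
V = π·2.25² × L = 15.904313 × 596.462356 = 9486.323890

L=596.462 V=9486.324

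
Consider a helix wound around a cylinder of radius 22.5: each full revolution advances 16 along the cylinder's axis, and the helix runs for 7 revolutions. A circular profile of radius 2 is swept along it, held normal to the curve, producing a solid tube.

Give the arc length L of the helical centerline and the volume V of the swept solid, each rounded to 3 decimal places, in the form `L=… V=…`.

2πR = 2π·22.5 = 141.371669
per-turn = √(141.371669² + 16²) = √(19985.9489 + 256) = √20241.9489 = 142.274203
L = 7 × 142.274203 = 995.919423
V = π·2² × L = 12.566371 × 995.919423 = 12515.092569

L=995.919 V=12515.093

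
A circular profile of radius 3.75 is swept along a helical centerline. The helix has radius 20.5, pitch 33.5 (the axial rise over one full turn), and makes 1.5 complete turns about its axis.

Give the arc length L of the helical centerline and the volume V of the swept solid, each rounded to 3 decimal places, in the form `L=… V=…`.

L=199.636 V=8819.631

2πR = 2π·20.5 = 128.805299
per-turn = √(128.805299² + 33.5²) = √(16590.8050 + 1122.25) = √17713.0550 = 133.090402
L = 1.5 × 133.090402 = 199.635602
V = π·3.75² × L = 44.178647 × 199.635602 = 8819.630745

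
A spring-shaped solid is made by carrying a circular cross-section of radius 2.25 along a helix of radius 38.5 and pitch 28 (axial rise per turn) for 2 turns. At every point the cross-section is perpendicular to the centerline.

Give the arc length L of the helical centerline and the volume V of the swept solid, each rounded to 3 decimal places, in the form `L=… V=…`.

L=487.035 V=7745.964

2πR = 2π·38.5 = 241.902634
per-turn = √(241.902634² + 28²) = √(58516.8845 + 784) = √59300.8845 = 243.517729
L = 2 × 243.517729 = 487.035459
V = π·2.25² × L = 15.904313 × 487.035459 = 7745.964283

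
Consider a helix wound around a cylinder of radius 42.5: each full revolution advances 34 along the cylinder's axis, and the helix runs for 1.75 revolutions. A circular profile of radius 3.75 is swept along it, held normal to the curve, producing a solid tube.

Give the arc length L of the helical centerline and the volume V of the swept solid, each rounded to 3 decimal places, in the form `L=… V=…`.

2πR = 2π·42.5 = 267.035376
per-turn = √(267.035376² + 34²) = √(71307.8918 + 1156) = √72463.8918 = 269.191181
L = 1.75 × 269.191181 = 471.084566
V = π·3.75² × L = 44.178647 × 471.084566 = 20811.878617

L=471.085 V=20811.879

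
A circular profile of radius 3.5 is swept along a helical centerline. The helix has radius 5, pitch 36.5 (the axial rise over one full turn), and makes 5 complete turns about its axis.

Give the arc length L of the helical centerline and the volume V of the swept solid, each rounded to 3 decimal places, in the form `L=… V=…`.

L=240.791 V=9266.720

2πR = 2π·5 = 31.415927
per-turn = √(31.415927² + 36.5²) = √(986.9604 + 1332.25) = √2319.2104 = 48.158181
L = 5 × 48.158181 = 240.790907
V = π·3.5² × L = 38.484510 × 240.790907 = 9266.720079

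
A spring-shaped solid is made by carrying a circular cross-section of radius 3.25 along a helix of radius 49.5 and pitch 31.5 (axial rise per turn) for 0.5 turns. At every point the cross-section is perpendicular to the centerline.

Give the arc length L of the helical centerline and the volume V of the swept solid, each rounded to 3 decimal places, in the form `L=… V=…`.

2πR = 2π·49.5 = 311.017673
per-turn = √(311.017673² + 31.5²) = √(96731.9927 + 992.25) = √97724.2427 = 312.608769
L = 0.5 × 312.608769 = 156.304385
V = π·3.25² × L = 33.183072 × 156.304385 = 5186.659715

L=156.304 V=5186.660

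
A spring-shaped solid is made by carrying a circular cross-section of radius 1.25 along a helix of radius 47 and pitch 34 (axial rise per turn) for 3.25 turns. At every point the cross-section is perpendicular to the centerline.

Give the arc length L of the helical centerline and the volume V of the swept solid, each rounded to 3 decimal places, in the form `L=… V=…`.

2πR = 2π·47 = 295.309709
per-turn = √(295.309709² + 34²) = √(87207.8245 + 1156) = √88363.8245 = 297.260533
L = 3.25 × 297.260533 = 966.096732
V = π·1.25² × L = 4.908739 × 966.096732 = 4742.316245

L=966.097 V=4742.316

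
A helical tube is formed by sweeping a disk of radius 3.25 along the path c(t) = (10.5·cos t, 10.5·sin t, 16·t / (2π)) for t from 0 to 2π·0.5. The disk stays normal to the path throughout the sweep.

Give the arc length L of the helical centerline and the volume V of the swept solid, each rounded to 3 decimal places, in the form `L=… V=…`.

L=33.943 V=1126.331

2πR = 2π·10.5 = 65.973446
per-turn = √(65.973446² + 16²) = √(4352.4955 + 256) = √4608.4955 = 67.885901
L = 0.5 × 67.885901 = 33.942950
V = π·3.25² × L = 33.183072 × 33.942950 = 1126.331382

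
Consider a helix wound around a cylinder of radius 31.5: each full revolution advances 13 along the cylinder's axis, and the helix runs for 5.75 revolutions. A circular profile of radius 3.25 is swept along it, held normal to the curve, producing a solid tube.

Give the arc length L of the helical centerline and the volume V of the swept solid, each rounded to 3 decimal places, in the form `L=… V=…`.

L=1140.494 V=37845.102

2πR = 2π·31.5 = 197.920337
per-turn = √(197.920337² + 13²) = √(39172.4599 + 169) = √39341.4599 = 198.346817
L = 5.75 × 198.346817 = 1140.494199
V = π·3.25² × L = 33.183072 × 1140.494199 = 37845.101566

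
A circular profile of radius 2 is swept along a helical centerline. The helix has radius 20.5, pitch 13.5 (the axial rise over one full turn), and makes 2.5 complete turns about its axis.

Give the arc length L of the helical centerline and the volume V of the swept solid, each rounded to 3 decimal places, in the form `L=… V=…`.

L=323.777 V=4068.703

2πR = 2π·20.5 = 128.805299
per-turn = √(128.805299² + 13.5²) = √(16590.8050 + 182.25) = √16773.0550 = 129.510830
L = 2.5 × 129.510830 = 323.777074
V = π·2² × L = 12.566371 × 323.777074 = 4068.702710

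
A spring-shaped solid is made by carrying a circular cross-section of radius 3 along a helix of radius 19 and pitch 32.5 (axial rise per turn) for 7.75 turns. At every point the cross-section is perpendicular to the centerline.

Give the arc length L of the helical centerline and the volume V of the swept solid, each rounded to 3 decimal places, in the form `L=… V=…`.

2πR = 2π·19 = 119.380521
per-turn = √(119.380521² + 32.5²) = √(14251.7088 + 1056.25) = √15307.9588 = 123.725336
L = 7.75 × 123.725336 = 958.871354
V = π·3² × L = 28.274334 × 958.871354 = 27111.448802

L=958.871 V=27111.449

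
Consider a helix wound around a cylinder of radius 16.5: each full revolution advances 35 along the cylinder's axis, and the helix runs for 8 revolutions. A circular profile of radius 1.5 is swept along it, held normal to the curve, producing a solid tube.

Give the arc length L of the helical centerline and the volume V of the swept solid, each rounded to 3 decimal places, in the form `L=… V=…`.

2πR = 2π·16.5 = 103.672558
per-turn = √(103.672558² + 35²) = √(10747.9992 + 1225) = √11972.9992 = 109.421201
L = 8 × 109.421201 = 875.369607
V = π·1.5² × L = 7.068583 × 875.369607 = 6187.623133

L=875.370 V=6187.623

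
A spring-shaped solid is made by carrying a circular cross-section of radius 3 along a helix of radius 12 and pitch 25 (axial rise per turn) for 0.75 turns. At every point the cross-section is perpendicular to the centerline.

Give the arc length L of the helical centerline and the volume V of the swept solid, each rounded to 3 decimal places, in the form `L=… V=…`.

2πR = 2π·12 = 75.398224
per-turn = √(75.398224² + 25²) = √(5684.8921 + 625) = √6309.8921 = 79.434829
L = 0.75 × 79.434829 = 59.576122
V = π·3² × L = 28.274334 × 59.576122 = 1684.475168

L=59.576 V=1684.475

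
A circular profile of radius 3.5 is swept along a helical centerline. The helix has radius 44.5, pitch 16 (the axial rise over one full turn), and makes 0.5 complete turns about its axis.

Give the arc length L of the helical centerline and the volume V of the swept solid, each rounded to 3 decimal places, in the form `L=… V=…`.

2πR = 2π·44.5 = 279.601746
per-turn = √(279.601746² + 16²) = √(78177.1365 + 256) = √78433.1365 = 280.059166
L = 0.5 × 280.059166 = 140.029583
V = π·3.5² × L = 38.484510 × 140.029583 = 5388.969888

L=140.030 V=5388.970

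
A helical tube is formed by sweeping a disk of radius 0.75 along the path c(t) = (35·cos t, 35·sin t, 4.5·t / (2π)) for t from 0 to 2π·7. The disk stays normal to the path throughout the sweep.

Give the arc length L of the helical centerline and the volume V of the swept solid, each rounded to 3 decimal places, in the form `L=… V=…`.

L=1539.703 V=2720.879

2πR = 2π·35 = 219.911486
per-turn = √(219.911486² + 4.5²) = √(48361.0616 + 20.25) = √48381.3116 = 219.957522
L = 7 × 219.957522 = 1539.702655
V = π·0.75² × L = 1.767146 × 1539.702655 = 2720.879185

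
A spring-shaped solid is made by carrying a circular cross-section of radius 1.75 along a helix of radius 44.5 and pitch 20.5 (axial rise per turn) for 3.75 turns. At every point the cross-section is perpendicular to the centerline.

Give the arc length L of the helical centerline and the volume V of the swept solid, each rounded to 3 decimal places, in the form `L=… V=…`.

L=1051.321 V=10114.893

2πR = 2π·44.5 = 279.601746
per-turn = √(279.601746² + 20.5²) = √(78177.1365 + 420.25) = √78597.3865 = 280.352254
L = 3.75 × 280.352254 = 1051.320953
V = π·1.75² × L = 9.621128 × 1051.320953 = 10114.892938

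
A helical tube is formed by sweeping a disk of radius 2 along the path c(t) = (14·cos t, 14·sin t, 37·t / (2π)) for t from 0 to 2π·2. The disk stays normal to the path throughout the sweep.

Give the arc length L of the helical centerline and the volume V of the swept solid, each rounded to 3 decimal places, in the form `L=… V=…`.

L=190.859 V=2398.402

2πR = 2π·14 = 87.964594
per-turn = √(87.964594² + 37²) = √(7737.7699 + 1369) = √9106.7699 = 95.429397
L = 2 × 95.429397 = 190.858794
V = π·2² × L = 12.566371 × 190.858794 = 2398.402346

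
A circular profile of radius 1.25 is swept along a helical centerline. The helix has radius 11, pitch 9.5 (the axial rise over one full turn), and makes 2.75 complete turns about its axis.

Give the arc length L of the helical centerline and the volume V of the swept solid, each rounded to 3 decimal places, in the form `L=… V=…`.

2πR = 2π·11 = 69.115038
per-turn = √(69.115038² + 9.5²) = √(4776.8885 + 90.25) = √4867.1385 = 69.764880
L = 2.75 × 69.764880 = 191.853421
V = π·1.25² × L = 4.908739 × 191.853421 = 941.758278

L=191.853 V=941.758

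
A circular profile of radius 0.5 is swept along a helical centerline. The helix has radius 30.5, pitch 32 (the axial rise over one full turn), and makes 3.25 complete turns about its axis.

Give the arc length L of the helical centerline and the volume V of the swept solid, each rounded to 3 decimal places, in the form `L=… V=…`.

2πR = 2π·30.5 = 191.637152
per-turn = √(191.637152² + 32²) = √(36724.7980 + 1024) = √37748.7980 = 194.290499
L = 3.25 × 194.290499 = 631.444122
V = π·0.5² × L = 0.785398 × 631.444122 = 495.935053

L=631.444 V=495.935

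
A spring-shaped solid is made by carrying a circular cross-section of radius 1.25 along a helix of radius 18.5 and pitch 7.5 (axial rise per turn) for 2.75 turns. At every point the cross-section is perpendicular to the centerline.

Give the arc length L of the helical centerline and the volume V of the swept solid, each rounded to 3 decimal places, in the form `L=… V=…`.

2πR = 2π·18.5 = 116.238928
per-turn = √(116.238928² + 7.5²) = √(13511.4884 + 56.25) = √13567.7384 = 116.480635
L = 2.75 × 116.480635 = 320.321747
V = π·1.25² × L = 4.908739 × 320.321747 = 1572.375701

L=320.322 V=1572.376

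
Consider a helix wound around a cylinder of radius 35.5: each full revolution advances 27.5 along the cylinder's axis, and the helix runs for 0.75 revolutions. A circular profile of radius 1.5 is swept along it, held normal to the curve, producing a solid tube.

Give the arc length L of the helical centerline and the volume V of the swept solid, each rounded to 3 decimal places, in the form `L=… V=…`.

L=168.556 V=1191.455

2πR = 2π·35.5 = 223.053078
per-turn = √(223.053078² + 27.5²) = √(49752.6758 + 756.25) = √50508.9258 = 224.741909
L = 0.75 × 224.741909 = 168.556432
V = π·1.5² × L = 7.068583 × 168.556432 = 1191.455209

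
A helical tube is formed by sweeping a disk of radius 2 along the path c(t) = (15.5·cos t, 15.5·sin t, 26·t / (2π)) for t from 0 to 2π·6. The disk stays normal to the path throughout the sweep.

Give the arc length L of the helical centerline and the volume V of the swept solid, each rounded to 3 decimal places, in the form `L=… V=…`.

L=604.801 V=7600.160

2πR = 2π·15.5 = 97.389372
per-turn = √(97.389372² + 26²) = √(9484.6898 + 676) = √10160.6898 = 100.800247
L = 6 × 100.800247 = 604.801483
V = π·2² × L = 12.566371 × 604.801483 = 7600.159584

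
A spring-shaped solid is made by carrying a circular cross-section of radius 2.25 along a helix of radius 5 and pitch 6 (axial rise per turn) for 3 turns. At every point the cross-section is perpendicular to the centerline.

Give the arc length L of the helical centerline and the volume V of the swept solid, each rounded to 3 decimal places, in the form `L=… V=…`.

L=95.951 V=1526.039

2πR = 2π·5 = 31.415927
per-turn = √(31.415927² + 6²) = √(986.9604 + 36) = √1022.9604 = 31.983753
L = 3 × 31.983753 = 95.951258
V = π·2.25² × L = 15.904313 × 95.951258 = 1526.038826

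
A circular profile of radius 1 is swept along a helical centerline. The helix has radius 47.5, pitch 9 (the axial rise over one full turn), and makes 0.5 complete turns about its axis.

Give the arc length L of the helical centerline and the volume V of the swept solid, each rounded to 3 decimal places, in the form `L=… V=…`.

2πR = 2π·47.5 = 298.451302
per-turn = √(298.451302² + 9²) = √(89073.1797 + 81) = √89154.1797 = 298.586972
L = 0.5 × 298.586972 = 149.293486
V = π·1² × L = 3.141593 × 149.293486 = 469.019319

L=149.293 V=469.019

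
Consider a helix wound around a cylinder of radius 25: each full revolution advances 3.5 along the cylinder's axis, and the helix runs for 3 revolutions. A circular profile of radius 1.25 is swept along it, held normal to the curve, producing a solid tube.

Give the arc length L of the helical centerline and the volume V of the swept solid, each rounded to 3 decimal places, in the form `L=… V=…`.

L=471.356 V=2313.763

2πR = 2π·25 = 157.079633
per-turn = √(157.079633² + 3.5²) = √(24674.0110 + 12.25) = √24686.2610 = 157.118621
L = 3 × 157.118621 = 471.355862
V = π·1.25² × L = 4.908739 × 471.355862 = 2313.762679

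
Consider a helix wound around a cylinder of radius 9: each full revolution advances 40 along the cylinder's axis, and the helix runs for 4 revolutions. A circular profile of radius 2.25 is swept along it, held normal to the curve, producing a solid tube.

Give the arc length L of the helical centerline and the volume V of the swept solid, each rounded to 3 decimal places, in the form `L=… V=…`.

2πR = 2π·9 = 56.548668
per-turn = √(56.548668² + 40²) = √(3197.7518 + 1600) = √4797.7518 = 69.265806
L = 4 × 69.265806 = 277.063222
V = π·2.25² × L = 15.904313 × 277.063222 = 4406.500157

L=277.063 V=4406.500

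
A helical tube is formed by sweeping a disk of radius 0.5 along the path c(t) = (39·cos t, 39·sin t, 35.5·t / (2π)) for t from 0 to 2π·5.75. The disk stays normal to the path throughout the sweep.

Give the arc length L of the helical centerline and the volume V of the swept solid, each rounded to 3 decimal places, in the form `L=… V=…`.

2πR = 2π·39 = 245.044227
per-turn = √(245.044227² + 35.5²) = √(60046.6732 + 1260.25) = √61306.9232 = 247.602349
L = 5.75 × 247.602349 = 1423.713506
V = π·0.5² × L = 0.785398 × 1423.713506 = 1118.181973

L=1423.714 V=1118.182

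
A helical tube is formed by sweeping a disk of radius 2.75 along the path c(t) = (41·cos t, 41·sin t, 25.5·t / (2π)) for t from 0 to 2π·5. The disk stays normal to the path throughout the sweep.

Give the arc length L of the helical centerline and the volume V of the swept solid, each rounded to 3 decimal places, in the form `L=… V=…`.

L=1294.348 V=30751.501

2πR = 2π·41 = 257.610598
per-turn = √(257.610598² + 25.5²) = √(66363.2200 + 650.25) = √67013.4700 = 258.869600
L = 5 × 258.869600 = 1294.348002
V = π·2.75² × L = 23.758294 × 1294.348002 = 30751.500939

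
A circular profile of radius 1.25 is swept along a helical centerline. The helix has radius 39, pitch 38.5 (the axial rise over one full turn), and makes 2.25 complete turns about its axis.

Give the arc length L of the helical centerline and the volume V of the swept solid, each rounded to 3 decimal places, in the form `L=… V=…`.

L=558.113 V=2739.631

2πR = 2π·39 = 245.044227
per-turn = √(245.044227² + 38.5²) = √(60046.6732 + 1482.25) = √61528.9232 = 248.050243
L = 2.25 × 248.050243 = 558.113047
V = π·1.25² × L = 4.908739 × 558.113047 = 2739.631015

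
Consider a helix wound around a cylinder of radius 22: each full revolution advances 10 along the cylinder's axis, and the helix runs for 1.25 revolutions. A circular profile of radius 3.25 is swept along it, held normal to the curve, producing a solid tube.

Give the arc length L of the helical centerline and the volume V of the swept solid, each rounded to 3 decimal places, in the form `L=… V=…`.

L=173.239 V=5748.607

2πR = 2π·22 = 138.230077
per-turn = √(138.230077² + 10²) = √(19107.5541 + 100) = √19207.5541 = 138.591321
L = 1.25 × 138.591321 = 173.239151
V = π·3.25² × L = 33.183072 × 173.239151 = 5748.607279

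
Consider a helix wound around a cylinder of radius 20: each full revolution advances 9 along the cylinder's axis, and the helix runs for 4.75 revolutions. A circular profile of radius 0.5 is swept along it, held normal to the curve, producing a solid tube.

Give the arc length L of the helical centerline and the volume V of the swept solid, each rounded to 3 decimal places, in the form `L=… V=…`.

L=598.432 V=470.007

2πR = 2π·20 = 125.663706
per-turn = √(125.663706² + 9²) = √(15791.3670 + 81) = √15872.3670 = 125.985583
L = 4.75 × 125.985583 = 598.431518
V = π·0.5² × L = 0.785398 × 598.431518 = 470.007015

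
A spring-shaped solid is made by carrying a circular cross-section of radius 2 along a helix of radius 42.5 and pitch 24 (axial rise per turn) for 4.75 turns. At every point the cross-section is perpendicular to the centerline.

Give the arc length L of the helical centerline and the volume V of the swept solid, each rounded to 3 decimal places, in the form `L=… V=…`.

2πR = 2π·42.5 = 267.035376
per-turn = √(267.035376² + 24²) = √(71307.8918 + 576) = √71883.8918 = 268.111715
L = 4.75 × 268.111715 = 1273.530647
V = π·2² × L = 12.566371 × 1273.530647 = 16003.658098

L=1273.531 V=16003.658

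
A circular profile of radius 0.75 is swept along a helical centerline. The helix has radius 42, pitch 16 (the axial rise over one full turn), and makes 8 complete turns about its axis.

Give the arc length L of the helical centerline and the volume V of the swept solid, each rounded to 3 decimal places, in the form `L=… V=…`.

2πR = 2π·42 = 263.893783
per-turn = √(263.893783² + 16²) = √(69639.9287 + 256) = √69895.9287 = 264.378382
L = 8 × 264.378382 = 2115.027053
V = π·0.75² × L = 1.767146 × 2115.027053 = 3737.561316

L=2115.027 V=3737.561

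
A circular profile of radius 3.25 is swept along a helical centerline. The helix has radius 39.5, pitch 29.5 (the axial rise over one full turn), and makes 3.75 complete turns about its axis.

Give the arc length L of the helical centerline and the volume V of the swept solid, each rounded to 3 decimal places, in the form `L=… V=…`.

L=937.248 V=31100.780

2πR = 2π·39.5 = 248.185820
per-turn = √(248.185820² + 29.5²) = √(61596.2011 + 870.25) = √62466.4511 = 249.932893
L = 3.75 × 249.932893 = 937.248349
V = π·3.25² × L = 33.183072 × 937.248349 = 31100.779833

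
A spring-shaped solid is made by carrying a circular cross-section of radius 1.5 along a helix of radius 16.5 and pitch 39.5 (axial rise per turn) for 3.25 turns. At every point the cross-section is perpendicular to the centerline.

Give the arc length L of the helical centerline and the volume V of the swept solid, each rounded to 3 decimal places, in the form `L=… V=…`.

2πR = 2π·16.5 = 103.672558
per-turn = √(103.672558² + 39.5²) = √(10747.9992 + 1560.25) = √12308.2492 = 110.942549
L = 3.25 × 110.942549 = 360.563284
V = π·1.5² × L = 7.068583 × 360.563284 = 2548.671673

L=360.563 V=2548.672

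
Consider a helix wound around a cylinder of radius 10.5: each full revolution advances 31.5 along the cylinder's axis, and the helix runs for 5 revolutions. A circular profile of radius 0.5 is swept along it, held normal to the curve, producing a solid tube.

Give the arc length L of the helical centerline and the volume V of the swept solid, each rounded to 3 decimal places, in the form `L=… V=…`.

L=365.539 V=287.094

2πR = 2π·10.5 = 65.973446
per-turn = √(65.973446² + 31.5²) = √(4352.4955 + 992.25) = √5344.7455 = 73.107767
L = 5 × 73.107767 = 365.538833
V = π·0.5² × L = 0.785398 × 365.538833 = 287.093528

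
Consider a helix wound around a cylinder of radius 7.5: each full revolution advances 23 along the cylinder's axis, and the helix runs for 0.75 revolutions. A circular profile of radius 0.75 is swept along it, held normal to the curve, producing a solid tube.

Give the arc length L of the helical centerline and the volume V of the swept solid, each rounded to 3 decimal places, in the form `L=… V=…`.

2πR = 2π·7.5 = 47.123890
per-turn = √(47.123890² + 23²) = √(2220.6610 + 529) = √2749.6610 = 52.437210
L = 0.75 × 52.437210 = 39.327907
V = π·0.75² × L = 1.767146 × 39.327907 = 69.498149

L=39.328 V=69.498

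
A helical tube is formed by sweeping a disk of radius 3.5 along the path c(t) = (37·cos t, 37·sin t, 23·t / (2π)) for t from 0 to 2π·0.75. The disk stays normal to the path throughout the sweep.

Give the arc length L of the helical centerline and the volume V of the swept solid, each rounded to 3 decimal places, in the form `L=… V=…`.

L=175.210 V=6742.856

2πR = 2π·37 = 232.477856
per-turn = √(232.477856² + 23²) = √(54045.9537 + 529) = √54574.9537 = 233.612829
L = 0.75 × 233.612829 = 175.209621
V = π·3.5² × L = 38.484510 × 175.209621 = 6742.856431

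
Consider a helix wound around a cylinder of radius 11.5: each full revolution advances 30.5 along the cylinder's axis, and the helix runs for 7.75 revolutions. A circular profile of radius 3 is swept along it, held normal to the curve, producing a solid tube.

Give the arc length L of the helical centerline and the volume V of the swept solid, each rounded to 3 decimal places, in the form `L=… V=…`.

2πR = 2π·11.5 = 72.256631
per-turn = √(72.256631² + 30.5²) = √(5221.0207 + 930.25) = √6151.2707 = 78.430037
L = 7.75 × 78.430037 = 607.832788
V = π·3² × L = 28.274334 × 607.832788 = 17186.067191

L=607.833 V=17186.067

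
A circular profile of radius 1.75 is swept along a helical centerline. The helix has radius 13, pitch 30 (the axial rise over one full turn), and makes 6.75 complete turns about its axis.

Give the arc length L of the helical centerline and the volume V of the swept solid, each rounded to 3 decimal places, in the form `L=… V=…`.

2πR = 2π·13 = 81.681409
per-turn = √(81.681409² + 30²) = √(6671.8526 + 900) = √7571.8526 = 87.016393
L = 6.75 × 87.016393 = 587.360650
V = π·1.75² × L = 9.621128 × 587.360650 = 5651.071701

L=587.361 V=5651.072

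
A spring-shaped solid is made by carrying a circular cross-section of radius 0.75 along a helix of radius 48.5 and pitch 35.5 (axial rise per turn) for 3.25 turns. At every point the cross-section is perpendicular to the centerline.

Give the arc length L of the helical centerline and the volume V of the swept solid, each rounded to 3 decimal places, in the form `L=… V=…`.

L=997.085 V=1761.994

2πR = 2π·48.5 = 304.734487
per-turn = √(304.734487² + 35.5²) = √(92863.1078 + 1260.25) = √94123.3578 = 306.795303
L = 3.25 × 306.795303 = 997.084734
V = π·0.75² × L = 1.767146 × 997.084734 = 1761.994167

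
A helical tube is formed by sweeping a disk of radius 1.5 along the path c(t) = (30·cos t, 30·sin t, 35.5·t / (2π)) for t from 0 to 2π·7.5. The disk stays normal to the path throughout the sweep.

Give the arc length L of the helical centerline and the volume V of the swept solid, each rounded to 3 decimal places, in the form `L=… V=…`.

2πR = 2π·30 = 188.495559
per-turn = √(188.495559² + 35.5²) = √(35530.5758 + 1260.25) = √36790.8258 = 191.809348
L = 7.5 × 191.809348 = 1438.570107
V = π·1.5² × L = 7.068583 × 1438.570107 = 10168.652882

L=1438.570 V=10168.653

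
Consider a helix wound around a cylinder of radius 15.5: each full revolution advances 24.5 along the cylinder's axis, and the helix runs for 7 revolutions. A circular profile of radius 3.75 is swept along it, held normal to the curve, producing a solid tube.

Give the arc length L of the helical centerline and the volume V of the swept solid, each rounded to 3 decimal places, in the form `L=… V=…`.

2πR = 2π·15.5 = 97.389372
per-turn = √(97.389372² + 24.5²) = √(9484.6898 + 600.25) = √10084.9398 = 100.423801
L = 7 × 100.423801 = 702.966608
V = π·3.75² × L = 44.178647 × 702.966608 = 31056.113400

L=702.967 V=31056.113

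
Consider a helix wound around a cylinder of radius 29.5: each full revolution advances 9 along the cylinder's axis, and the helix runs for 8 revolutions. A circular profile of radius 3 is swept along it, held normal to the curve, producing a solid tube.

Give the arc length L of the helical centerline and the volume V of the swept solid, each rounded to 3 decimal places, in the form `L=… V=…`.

L=1484.579 V=41975.474

2πR = 2π·29.5 = 185.353967
per-turn = √(185.353967² + 9²) = √(34356.0929 + 81) = √34437.0929 = 185.572339
L = 8 × 185.572339 = 1484.578710
V = π·3² × L = 28.274334 × 1484.578710 = 41975.474128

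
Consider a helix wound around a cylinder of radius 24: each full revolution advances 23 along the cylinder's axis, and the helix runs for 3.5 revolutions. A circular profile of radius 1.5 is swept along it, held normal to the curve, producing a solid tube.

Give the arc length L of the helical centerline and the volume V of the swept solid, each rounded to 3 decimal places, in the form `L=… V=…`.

2πR = 2π·24 = 150.796447
per-turn = √(150.796447² + 23²) = √(22739.5685 + 529) = √23268.5685 = 152.540383
L = 3.5 × 152.540383 = 533.891342
V = π·1.5² × L = 7.068583 × 533.891342 = 3773.855512

L=533.891 V=3773.856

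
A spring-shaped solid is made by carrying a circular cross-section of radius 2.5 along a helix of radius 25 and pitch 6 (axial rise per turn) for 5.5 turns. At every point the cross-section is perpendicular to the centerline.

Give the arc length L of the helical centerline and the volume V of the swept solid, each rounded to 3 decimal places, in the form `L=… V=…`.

2πR = 2π·25 = 157.079633
per-turn = √(157.079633² + 6²) = √(24674.0110 + 36) = √24710.0110 = 157.194182
L = 5.5 × 157.194182 = 864.568004
V = π·2.5² × L = 19.634954 × 864.568004 = 16975.753054

L=864.568 V=16975.753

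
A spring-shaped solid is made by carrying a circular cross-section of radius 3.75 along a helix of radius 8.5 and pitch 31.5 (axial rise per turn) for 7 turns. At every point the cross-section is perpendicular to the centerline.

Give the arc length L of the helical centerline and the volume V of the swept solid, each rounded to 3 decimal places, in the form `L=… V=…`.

L=434.032 V=19174.943

2πR = 2π·8.5 = 53.407075
per-turn = √(53.407075² + 31.5²) = √(2852.3157 + 992.25) = √3844.5657 = 62.004562
L = 7 × 62.004562 = 434.031932
V = π·3.75² × L = 44.178647 × 434.031932 = 19174.943373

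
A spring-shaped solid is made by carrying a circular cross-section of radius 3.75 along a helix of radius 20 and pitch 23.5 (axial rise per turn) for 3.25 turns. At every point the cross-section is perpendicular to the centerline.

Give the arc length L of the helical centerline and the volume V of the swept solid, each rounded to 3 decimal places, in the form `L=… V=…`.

L=415.487 V=18355.654

2πR = 2π·20 = 125.663706
per-turn = √(125.663706² + 23.5²) = √(15791.3670 + 552.25) = √16343.6170 = 127.842157
L = 3.25 × 127.842157 = 415.487009
V = π·3.75² × L = 44.178647 × 415.487009 = 18355.653794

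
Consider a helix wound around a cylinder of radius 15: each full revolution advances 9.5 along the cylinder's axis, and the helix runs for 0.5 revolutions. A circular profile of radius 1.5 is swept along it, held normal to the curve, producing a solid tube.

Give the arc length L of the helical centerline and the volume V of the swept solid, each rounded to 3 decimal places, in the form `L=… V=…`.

2πR = 2π·15 = 94.247780
per-turn = √(94.247780² + 9.5²) = √(8882.6440 + 90.25) = √8972.8940 = 94.725361
L = 0.5 × 94.725361 = 47.362680
V = π·1.5² × L = 7.068583 × 47.362680 = 334.787059

L=47.363 V=334.787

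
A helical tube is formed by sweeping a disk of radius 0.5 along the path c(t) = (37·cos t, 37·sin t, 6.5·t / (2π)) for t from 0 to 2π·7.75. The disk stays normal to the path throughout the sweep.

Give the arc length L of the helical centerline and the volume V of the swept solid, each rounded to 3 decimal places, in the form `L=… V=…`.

2πR = 2π·37 = 232.477856
per-turn = √(232.477856² + 6.5²) = √(54045.9537 + 42.25) = √54088.2037 = 232.568707
L = 7.75 × 232.568707 = 1802.407483
V = π·0.5² × L = 0.785398 × 1802.407483 = 1415.607527

L=1802.407 V=1415.608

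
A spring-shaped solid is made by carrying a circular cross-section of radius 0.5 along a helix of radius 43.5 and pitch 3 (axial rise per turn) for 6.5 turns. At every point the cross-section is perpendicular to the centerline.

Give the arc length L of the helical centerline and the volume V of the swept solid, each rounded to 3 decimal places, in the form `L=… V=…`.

L=1776.678 V=1395.399

2πR = 2π·43.5 = 273.318561
per-turn = √(273.318561² + 3²) = √(74703.0357 + 9) = √74712.0357 = 273.335025
L = 6.5 × 273.335025 = 1776.677660
V = π·0.5² × L = 0.785398 × 1776.677660 = 1395.399371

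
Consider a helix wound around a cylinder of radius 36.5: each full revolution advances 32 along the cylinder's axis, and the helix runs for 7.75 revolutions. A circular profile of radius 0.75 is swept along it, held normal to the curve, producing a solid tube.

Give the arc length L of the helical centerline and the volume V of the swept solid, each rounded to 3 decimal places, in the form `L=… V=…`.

2πR = 2π·36.5 = 229.336264
per-turn = √(229.336264² + 32²) = √(52595.1219 + 1024) = √53619.1219 = 231.558031
L = 7.75 × 231.558031 = 1794.574742
V = π·0.75² × L = 1.767146 × 1794.574742 = 3171.275340

L=1794.575 V=3171.275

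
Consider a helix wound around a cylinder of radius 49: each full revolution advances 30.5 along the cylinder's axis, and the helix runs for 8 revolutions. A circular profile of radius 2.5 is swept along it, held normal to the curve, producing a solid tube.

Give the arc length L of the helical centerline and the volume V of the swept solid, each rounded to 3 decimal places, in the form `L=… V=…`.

2πR = 2π·49 = 307.876080
per-turn = √(307.876080² + 30.5²) = √(94787.6807 + 930.25) = √95717.9307 = 309.383145
L = 8 × 309.383145 = 2475.065163
V = π·2.5² × L = 19.634954 × 2475.065163 = 48597.790839

L=2475.065 V=48597.791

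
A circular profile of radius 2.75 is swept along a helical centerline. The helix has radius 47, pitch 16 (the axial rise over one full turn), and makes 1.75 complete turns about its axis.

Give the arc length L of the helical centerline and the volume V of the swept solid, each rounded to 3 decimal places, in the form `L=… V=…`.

L=517.550 V=12296.104

2πR = 2π·47 = 295.309709
per-turn = √(295.309709² + 16²) = √(87207.8245 + 256) = √87463.8245 = 295.742835
L = 1.75 × 295.742835 = 517.549961
V = π·2.75² × L = 23.758294 × 517.549961 = 12296.104371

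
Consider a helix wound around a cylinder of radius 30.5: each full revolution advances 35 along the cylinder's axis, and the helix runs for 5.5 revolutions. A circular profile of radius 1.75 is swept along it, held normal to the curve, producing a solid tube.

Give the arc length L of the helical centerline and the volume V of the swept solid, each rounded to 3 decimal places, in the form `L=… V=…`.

2πR = 2π·30.5 = 191.637152
per-turn = √(191.637152² + 35²) = √(36724.7980 + 1225) = √37949.7980 = 194.807079
L = 5.5 × 194.807079 = 1071.438934
V = π·1.75² × L = 9.621128 × 1071.438934 = 10308.450592

L=1071.439 V=10308.451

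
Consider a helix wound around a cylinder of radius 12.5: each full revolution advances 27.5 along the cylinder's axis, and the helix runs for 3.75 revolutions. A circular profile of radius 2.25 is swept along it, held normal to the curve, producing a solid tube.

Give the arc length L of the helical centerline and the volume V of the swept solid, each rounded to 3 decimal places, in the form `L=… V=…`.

L=312.057 V=4963.046

2πR = 2π·12.5 = 78.539816
per-turn = √(78.539816² + 27.5²) = √(6168.5028 + 756.25) = √6924.7528 = 83.215099
L = 3.75 × 83.215099 = 312.056622
V = π·2.25² × L = 15.904313 × 312.056622 = 4963.046136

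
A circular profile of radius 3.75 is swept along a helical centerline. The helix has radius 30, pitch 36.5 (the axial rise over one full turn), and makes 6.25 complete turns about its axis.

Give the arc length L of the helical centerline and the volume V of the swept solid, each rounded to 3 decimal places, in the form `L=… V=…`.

2πR = 2π·30 = 188.495559
per-turn = √(188.495559² + 36.5²) = √(35530.5758 + 1332.25) = √36862.8258 = 191.996942
L = 6.25 × 191.996942 = 1199.980889
V = π·3.75² × L = 44.178647 × 1199.980889 = 53013.531742

L=1199.981 V=53013.532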